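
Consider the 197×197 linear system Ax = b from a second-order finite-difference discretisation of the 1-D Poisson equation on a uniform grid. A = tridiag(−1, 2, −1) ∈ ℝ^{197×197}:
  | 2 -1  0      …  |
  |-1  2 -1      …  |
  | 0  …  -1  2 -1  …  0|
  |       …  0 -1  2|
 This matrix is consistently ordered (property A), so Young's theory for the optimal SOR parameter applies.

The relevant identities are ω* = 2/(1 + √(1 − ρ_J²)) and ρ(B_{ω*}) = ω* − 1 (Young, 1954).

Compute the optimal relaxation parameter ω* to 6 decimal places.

With n=197, ρ(Jacobi) = cos(π/198) = 0.999874.
√(1−ρ_J²) simplifies to sin(π/198) = 0.0158660.
So ω* = 2/1.0158660 = 1.968764 (Young).
ρ(B_{ω*}) = ω*−1 = 0.968764

ω* = 1.968764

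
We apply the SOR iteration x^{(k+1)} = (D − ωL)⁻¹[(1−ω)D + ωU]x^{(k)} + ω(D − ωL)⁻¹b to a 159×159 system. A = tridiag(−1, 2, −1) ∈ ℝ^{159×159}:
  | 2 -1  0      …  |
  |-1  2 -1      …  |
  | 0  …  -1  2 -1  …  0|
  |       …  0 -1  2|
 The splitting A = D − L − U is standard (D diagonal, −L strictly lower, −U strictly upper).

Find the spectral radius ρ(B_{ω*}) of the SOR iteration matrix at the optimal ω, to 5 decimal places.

B_J for the 159×159 system has eigenvalues cos(kπ/160); ρ_J = cos(π/160) = 0.99981.
1 − cos²(π/160) = sin²(π/160) ⇒ √(1−ρ_J²) = sin(π/160) = 0.019634.
ω* = 2/(1+0.019634) = 1.96149
Hence ρ(B_{ω*}) = 1.96149 − 1 = 0.96149.

ρ_SOR = 0.96149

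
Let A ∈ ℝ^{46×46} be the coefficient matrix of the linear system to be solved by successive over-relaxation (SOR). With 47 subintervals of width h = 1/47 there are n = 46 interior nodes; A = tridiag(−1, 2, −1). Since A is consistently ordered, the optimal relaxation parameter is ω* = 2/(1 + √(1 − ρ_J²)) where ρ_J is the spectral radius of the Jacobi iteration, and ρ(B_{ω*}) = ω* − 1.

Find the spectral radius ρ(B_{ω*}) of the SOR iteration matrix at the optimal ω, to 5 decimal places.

ρ_SOR = 0.87478

With n=46, ρ(Jacobi) = cos(π/47) = 0.99777.
√(1 − cos²(π/47)) = sin(π/47) ≈ 0.066793.
Young: ω* = 2/(1+√(1−ρ_J²)) = 2/(1+0.066793) = 2/1.066793 = 1.87478.
ρ(B_{ω*}) = ω*−1 = 0.87478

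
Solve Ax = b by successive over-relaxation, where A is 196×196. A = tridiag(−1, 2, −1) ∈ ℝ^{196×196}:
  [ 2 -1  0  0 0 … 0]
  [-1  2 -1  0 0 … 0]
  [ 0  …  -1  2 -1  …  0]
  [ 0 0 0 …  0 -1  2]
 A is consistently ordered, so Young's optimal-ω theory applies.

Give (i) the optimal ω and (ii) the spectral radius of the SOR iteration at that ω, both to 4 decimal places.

ω* = 1.9686, ρ_SOR = 0.9686

n=196: λ(B_J) = 1 − λ(A)/2 = cos(kπ/197); k=1 gives ρ_J = 0.9999.
√(1−ρ_J²) = |sin(π/197)| = 0.01595
ω* = 2/(1 + 0.01595) = 2/1.01595 = 1.9686.
At ω = 1.9686 every |λ(B_ω)| = ω−1, so ρ_SOR = 0.9686.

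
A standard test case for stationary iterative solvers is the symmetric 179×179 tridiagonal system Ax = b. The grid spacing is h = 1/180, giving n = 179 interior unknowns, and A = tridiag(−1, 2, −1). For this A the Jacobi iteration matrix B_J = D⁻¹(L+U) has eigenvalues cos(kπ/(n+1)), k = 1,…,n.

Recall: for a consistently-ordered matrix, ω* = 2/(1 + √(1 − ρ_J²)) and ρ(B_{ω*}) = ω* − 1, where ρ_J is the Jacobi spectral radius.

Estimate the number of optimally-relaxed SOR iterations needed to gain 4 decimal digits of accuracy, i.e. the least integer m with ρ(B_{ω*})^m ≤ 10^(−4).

spectrum of D⁻¹(L+U) = {cos(kπ/180) : 1≤k≤179}; ρ_J = cos(π/180) = 0.9998477.
√(1−ρ_J²) simplifies to sin(π/180) = 0.0174524.
[ω*] 2 ÷ (1 + 0.0174524) = 2 ÷ 1.0174524 = 1.9656939.
ρ(B_{ω*}) = ω*−1 = 0.9656939
m ≥ 4·ln10 / (−ln 0.9656939) = 263.843; smallest integer m = 264.

m = 264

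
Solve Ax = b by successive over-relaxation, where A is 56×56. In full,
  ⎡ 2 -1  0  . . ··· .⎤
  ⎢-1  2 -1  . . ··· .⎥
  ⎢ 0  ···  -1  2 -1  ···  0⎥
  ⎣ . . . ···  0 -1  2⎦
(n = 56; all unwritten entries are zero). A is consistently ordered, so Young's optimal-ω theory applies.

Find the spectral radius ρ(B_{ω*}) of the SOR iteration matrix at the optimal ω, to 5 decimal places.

ρ_SOR = 0.89558

n=56: λ(B_J) = 1 − λ(A)/2 = cos(kπ/57); k=1 gives ρ_J = 0.99848.
root = sin(π/57) = 0.055088  (since 1−cos² = sin²).
Young: ω* = 2/(1+√(1−ρ_J²)) = 2/(1+0.055088) = 2/1.055088 = 1.89558.
At ω = 1.89558 every |λ(B_ω)| = ω−1, so ρ_SOR = 0.89558.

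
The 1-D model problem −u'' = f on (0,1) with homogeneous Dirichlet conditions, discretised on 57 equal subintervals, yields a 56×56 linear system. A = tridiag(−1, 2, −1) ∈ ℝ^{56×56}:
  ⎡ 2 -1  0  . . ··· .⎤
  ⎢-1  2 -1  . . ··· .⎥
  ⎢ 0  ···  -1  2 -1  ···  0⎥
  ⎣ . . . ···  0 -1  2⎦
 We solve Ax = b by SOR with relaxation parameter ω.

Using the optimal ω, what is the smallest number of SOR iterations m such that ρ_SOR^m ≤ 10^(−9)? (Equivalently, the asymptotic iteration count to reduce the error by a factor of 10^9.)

m = 188

½·tridiag(1,0,1) at n=56: λ_k = cos(kπ/57); max |λ| at k=1 ⇒ ρ_J = cos(π/57) ≈ 0.9984815.
root = sin(π/57) = 0.0550878  (since 1−cos² = sin²).
ω* = 2/(1 + 0.0550878) = 2/1.0550878 = 1.8955768.
and ρ(B_{ω*}) = 1.8955768 − 1 = 0.8955768.
9·ln10 = 20.7233; −ln(0.8955768) = 0.110287; m = ⌈20.7233/0.110287⌉ = ⌈187.903⌉ = 188.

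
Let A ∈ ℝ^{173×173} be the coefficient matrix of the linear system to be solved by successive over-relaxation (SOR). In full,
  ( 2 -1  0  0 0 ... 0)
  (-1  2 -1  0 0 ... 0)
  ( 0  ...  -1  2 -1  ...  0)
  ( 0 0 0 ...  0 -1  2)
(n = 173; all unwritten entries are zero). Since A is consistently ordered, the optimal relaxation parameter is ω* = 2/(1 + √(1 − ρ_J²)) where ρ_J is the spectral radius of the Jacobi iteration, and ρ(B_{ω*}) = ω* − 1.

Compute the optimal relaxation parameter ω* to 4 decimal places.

ω* = 1.9645

½·tridiag(1,0,1) at n=173: λ_k = cos(kπ/174); max |λ| at k=1 ⇒ ρ_J = cos(π/174) ≈ 0.9998.
√(1−ρ_J²) simplifies to sin(π/174) = 0.01805.
Young: ω* = 2/(1+√(1−ρ_J²)) = 2/(1+0.01805) = 2/1.01805 = 1.9645.
ρ(B_{ω*}) = ω*−1 = 0.9645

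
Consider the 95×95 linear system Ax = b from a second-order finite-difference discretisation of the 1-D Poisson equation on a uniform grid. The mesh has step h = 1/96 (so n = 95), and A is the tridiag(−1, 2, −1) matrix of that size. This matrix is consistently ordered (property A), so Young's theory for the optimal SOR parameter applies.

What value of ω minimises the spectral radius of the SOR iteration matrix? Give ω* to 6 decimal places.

ω* = 1.936635

spectrum of D⁻¹(L+U) = {cos(kπ/96) : 1≤k≤95}; ρ_J = cos(π/96) = 0.999465.
root = sin(π/96) = 0.0327191  (since 1−cos² = sin²).
Then 2/(1+√(1−ρ_J²)) = 2/(1+0.0327191); ω* = 2/1.0327191 = 1.936635.
ρ_SOR = ω* − 1 ≈ 0.936635.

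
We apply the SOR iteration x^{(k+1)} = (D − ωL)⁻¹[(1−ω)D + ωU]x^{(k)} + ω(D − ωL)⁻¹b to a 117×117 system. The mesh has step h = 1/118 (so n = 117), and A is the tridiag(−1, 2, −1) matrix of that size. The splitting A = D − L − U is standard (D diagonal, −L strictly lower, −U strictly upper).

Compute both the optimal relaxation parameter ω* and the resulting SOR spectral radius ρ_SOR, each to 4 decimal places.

B_J for the 117×117 system has eigenvalues cos(kπ/118); ρ_J = cos(π/118) = 0.9996.
√(1−ρ_J²) simplifies to sin(π/118) = 0.02662.
ω* = 2/(1+0.02662) = 1.9481
At ω = 1.9481 every |λ(B_ω)| = ω−1, so ρ_SOR = 0.9481.

ω* = 1.9481, ρ_SOR = 0.9481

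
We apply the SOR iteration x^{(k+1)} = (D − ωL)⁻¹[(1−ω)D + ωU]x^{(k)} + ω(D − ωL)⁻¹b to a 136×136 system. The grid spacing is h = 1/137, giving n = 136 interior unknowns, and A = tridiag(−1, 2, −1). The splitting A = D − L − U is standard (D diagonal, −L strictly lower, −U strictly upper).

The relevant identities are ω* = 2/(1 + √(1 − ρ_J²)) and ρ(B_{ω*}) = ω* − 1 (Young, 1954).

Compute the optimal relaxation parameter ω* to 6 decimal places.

[ρ_J] n=136: ρ(B_J) = cos(π/(n+1)) = cos(π/137) = 0.999737.
1 − cos²(π/137) = sin²(π/137) ⇒ √(1−ρ_J²) = sin(π/137) = 0.0229293.
ω* = 2 / (1 + 0.0229293) = 2 / 1.0229293 ≈ 1.955169.
ρ(B_{ω*}) = ω*−1 = 0.955169

ω* = 1.955169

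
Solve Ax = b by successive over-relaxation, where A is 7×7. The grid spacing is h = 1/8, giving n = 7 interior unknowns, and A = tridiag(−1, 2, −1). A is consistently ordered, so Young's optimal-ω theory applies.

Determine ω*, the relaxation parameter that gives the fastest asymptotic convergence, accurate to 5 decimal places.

ω* = 1.44646

n=7: λ(B_J) = 1 − λ(A)/2 = cos(kπ/8); k=1 gives ρ_J = 0.92388.
1 − cos²(π/8) = sin²(π/8) ⇒ √(1−ρ_J²) = sin(π/8) = 0.382683.
So ω* = 2/1.382683 = 1.44646 (Young).
[ρ_SOR] ω* − 1 = 0.44646.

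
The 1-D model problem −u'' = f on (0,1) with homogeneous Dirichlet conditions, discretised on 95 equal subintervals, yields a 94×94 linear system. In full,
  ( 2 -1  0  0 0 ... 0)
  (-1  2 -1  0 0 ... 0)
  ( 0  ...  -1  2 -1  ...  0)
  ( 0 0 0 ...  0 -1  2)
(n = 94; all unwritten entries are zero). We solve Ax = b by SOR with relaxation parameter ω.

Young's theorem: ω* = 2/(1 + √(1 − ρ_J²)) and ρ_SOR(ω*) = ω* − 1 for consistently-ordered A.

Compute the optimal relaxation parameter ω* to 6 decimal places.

spectrum of D⁻¹(L+U) = {cos(kπ/95) : 1≤k≤94}; ρ_J = cos(π/95) = 0.999453.
root = sin(π/95) = 0.0330634  (since 1−cos² = sin²).
ω* = 2/(1+0.0330634) = 1.935990
ρ(B_{ω*}) = ω*−1 = 0.935990

ω* = 1.935990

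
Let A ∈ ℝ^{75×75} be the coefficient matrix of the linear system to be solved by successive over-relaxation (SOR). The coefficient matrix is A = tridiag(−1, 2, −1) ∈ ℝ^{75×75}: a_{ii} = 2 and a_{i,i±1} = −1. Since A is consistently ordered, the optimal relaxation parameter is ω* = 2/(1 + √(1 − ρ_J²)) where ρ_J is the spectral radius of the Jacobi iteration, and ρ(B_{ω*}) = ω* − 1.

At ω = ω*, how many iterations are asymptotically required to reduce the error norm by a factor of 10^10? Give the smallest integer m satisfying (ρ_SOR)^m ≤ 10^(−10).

[ρ_J] n=75: ρ(B_J) = cos(π/(n+1)) = cos(π/76) = 0.9991458.
1 − cos²(π/76) = sin²(π/76) ⇒ √(1−ρ_J²) = sin(π/76) = 0.0413250.
Young: ω* = 2/(1+√(1−ρ_J²)) = 2/(1+0.0413250) = 2/1.0413250 = 1.9206300.
[ρ_SOR] ω* − 1 = 0.9206300.
ρ_SOR^m ≤ 10^(−10) ⇔ m ≥ 10·ln10/(−ln 0.9206300) = 23.0259/0.0826971 = 278.437; m = ⌈278.437⌉ = 279.

m = 279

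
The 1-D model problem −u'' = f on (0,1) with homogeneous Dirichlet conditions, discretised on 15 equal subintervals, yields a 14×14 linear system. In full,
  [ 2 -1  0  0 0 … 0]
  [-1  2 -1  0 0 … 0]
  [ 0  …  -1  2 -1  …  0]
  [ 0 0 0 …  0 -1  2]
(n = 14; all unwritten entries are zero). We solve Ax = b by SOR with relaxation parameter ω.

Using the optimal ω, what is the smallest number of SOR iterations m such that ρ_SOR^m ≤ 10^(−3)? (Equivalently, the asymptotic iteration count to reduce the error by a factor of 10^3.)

[ρ_J] n=14: ρ(B_J) = cos(π/(n+1)) = cos(π/15) = 0.9781476.
√(1−ρ_J²) simplifies to sin(π/15) = 0.2079117.
ω* = 2/(1+0.2079117) = 1.6557502
At ω = 1.6557502 every |λ(B_ω)| = ω−1, so ρ_SOR = 0.6557502.
3·ln10 = 6.90776; −ln(0.6557502) = 0.421975; m = ⌈6.90776/0.421975⌉ = ⌈16.370⌉ = 17.

m = 17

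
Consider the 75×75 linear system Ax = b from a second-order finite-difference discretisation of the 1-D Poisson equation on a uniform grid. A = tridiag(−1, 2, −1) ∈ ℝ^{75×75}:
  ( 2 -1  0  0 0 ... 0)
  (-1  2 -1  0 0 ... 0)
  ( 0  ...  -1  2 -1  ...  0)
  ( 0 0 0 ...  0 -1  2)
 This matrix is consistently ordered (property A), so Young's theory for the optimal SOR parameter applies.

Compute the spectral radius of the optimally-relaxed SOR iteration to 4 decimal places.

[ρ_J] n=75: ρ(B_J) = cos(π/(n+1)) = cos(π/76) = 0.9991.
√(1−ρ_J²) = |sin(π/76)| = 0.04132
So ω* = 2/1.04132 = 1.9206 (Young).
and ρ(B_{ω*}) = 1.9206 − 1 = 0.9206.

ρ_SOR = 0.9206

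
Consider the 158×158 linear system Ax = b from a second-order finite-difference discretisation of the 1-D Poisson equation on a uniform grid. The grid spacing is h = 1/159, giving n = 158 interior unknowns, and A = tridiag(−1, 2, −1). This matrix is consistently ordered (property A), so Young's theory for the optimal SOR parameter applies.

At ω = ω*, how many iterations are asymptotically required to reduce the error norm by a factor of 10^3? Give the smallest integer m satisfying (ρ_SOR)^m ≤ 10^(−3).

m = 175

With n=158, ρ(Jacobi) = cos(π/159) = 0.9998048.
root = sin(π/159) = 0.0197572  (since 1−cos² = sin²).
ω* = 2/(1 + 0.0197572) = 2/1.0197572 = 1.9612512.
ρ(B_{ω*}) = ω*−1 = 0.9612512
Need (0.9612512)^m ≤ 10^(−3): m ≥ 3·ln10/|ln 0.9612512| = 6.90776/0.0395195 = 174.794 ⇒ m = 175.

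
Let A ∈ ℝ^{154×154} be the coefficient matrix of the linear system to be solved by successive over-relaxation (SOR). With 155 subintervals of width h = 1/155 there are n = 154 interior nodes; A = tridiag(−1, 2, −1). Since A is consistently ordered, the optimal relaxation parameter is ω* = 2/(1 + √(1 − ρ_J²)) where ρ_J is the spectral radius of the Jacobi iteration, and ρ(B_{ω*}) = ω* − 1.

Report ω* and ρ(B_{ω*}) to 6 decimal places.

½·tridiag(1,0,1) at n=154: λ_k = cos(kπ/155); max |λ| at k=1 ⇒ ρ_J = cos(π/155) ≈ 0.999795.
1 − cos²(π/155) = sin²(π/155) ⇒ √(1−ρ_J²) = sin(π/155) = 0.0202670.
ω* = 2 / (1 + 0.0202670) = 2 / 1.0202670 ≈ 1.960271.
ρ_SOR = ω* − 1 ≈ 0.960271.

ω* = 1.960271, ρ_SOR = 0.960271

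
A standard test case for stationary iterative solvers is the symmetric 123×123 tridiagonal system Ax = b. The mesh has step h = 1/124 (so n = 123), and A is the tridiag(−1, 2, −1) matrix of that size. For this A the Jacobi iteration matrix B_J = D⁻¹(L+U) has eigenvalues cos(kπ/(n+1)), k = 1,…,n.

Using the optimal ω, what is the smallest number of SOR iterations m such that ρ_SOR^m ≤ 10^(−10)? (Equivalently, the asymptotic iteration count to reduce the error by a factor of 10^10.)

m = 455

ρ_J = max_k |cos(kπ/124)| = cos(π/124) = 0.9996791
√(1−ρ_J²) = |sin(π/124)| = 0.0253327
ω* = 2/(1 + 0.0253327) = 2/1.0253327 = 1.9505864.
[ρ_SOR] ω* − 1 = 0.9505864.
(0.9505864)^m ≤ 10^{−10}  ⇒  m·ln(0.9505864) ≤ −10·ln10  ⇒  m ≥ 454.373  ⇒  m = 455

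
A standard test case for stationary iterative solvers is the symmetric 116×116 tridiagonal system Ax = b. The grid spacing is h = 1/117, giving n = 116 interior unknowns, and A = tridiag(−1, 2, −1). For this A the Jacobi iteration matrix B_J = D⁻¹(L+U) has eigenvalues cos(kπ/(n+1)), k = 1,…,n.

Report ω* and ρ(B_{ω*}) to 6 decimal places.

n=116: λ(B_J) = 1 − λ(A)/2 = cos(kπ/117); k=1 gives ρ_J = 0.999640.
√(1−ρ_J²) = |sin(π/117)| = 0.0268480
[ω*] 2 ÷ (1 + 0.0268480) = 2 ÷ 1.0268480 = 1.947708.
ρ(B_{ω*}) = ω*−1 = 0.947708

ω* = 1.947708, ρ_SOR = 0.947708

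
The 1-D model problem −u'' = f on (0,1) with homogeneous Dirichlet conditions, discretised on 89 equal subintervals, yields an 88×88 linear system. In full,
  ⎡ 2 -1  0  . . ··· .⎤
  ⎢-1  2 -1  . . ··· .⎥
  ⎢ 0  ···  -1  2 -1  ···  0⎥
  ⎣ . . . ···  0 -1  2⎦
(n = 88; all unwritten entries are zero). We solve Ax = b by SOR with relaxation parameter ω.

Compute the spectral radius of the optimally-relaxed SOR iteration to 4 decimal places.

spectrum of D⁻¹(L+U) = {cos(kπ/89) : 1≤k≤88}; ρ_J = cos(π/89) = 0.9994.
√(1−ρ_J²) simplifies to sin(π/89) = 0.03529.
So ω* = 2/1.03529 = 1.9318 (Young).
ρ_SOR = ω* − 1 ≈ 0.9318.

ρ_SOR = 0.9318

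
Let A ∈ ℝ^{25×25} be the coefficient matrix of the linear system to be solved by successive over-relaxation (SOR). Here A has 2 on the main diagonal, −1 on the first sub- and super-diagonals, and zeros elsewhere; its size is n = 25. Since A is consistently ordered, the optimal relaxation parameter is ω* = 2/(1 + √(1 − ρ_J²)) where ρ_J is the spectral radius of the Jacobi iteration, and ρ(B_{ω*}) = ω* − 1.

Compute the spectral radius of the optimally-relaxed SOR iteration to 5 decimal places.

ρ_SOR = 0.78486

With n=25, ρ(Jacobi) = cos(π/26) = 0.99271.
root = sin(π/26) = 0.120537  (since 1−cos² = sin²).
So ω* = 2/1.120537 = 1.78486 (Young).
ρ_SOR = ω* − 1 ≈ 0.78486.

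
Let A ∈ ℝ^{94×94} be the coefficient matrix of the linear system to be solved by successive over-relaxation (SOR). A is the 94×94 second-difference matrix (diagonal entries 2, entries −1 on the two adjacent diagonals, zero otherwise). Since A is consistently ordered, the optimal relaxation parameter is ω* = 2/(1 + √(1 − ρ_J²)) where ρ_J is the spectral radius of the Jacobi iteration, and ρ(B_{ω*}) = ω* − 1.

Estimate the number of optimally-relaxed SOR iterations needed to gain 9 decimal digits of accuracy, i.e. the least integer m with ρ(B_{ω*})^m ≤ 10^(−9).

m = 314

ρ_J = max_k |cos(kπ/95)| = cos(π/95) = 0.9994533
root = sin(π/95) = 0.0330634  (since 1−cos² = sin²).
Then 2/(1+√(1−ρ_J²)) = 2/(1+0.0330634); ω* = 2/1.0330634 = 1.9359896.
and ρ(B_{ω*}) = 1.9359896 − 1 = 0.9359896.
9·ln10 = 20.7233; −ln(0.9359896) = 0.0661509; m = ⌈20.7233/0.0661509⌉ = ⌈313.273⌉ = 314.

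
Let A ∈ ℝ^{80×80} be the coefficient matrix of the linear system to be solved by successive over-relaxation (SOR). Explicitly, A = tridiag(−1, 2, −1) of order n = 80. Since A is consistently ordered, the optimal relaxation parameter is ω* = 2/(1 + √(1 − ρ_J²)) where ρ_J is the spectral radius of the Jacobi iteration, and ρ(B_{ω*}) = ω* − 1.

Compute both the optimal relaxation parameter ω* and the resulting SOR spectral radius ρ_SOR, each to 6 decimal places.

[ρ_J] n=80: ρ(B_J) = cos(π/(n+1)) = cos(π/81) = 0.999248.
1 − cos²(π/81) = sin²(π/81) ⇒ √(1−ρ_J²) = sin(π/81) = 0.0387754.
Then 2/(1+√(1−ρ_J²)) = 2/(1+0.0387754); ω* = 2/1.0387754 = 1.925344.
ρ_SOR = ω* − 1 ≈ 0.925344.

ω* = 1.925344, ρ_SOR = 0.925344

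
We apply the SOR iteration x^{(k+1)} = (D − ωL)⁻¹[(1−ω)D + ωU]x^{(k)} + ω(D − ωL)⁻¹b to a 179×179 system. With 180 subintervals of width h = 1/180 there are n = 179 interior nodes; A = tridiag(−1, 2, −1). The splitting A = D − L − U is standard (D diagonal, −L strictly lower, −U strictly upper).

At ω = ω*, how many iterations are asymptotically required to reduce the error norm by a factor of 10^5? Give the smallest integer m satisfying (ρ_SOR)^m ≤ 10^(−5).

ρ_J = max_k |cos(kπ/180)| = cos(π/180) = 0.9998477
√(1−ρ_J²) simplifies to sin(π/180) = 0.0174524.
Then 2/(1+√(1−ρ_J²)) = 2/(1+0.0174524); ω* = 2/1.0174524 = 1.9656939.
ρ_SOR = ω* − 1 ≈ 0.9656939.
m ≥ 5·ln10 / (−ln 0.9656939) = 329.803; smallest integer m = 330.

m = 330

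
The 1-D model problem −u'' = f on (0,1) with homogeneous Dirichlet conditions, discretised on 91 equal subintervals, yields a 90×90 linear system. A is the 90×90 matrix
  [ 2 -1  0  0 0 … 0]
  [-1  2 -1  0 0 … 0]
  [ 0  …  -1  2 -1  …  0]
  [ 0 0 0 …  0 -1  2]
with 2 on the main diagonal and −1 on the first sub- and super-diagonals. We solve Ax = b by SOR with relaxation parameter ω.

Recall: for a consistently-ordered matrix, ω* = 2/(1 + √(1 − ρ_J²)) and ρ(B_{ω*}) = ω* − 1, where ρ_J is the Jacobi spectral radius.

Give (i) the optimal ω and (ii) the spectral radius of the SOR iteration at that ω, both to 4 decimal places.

ω* = 1.9333, ρ_SOR = 0.9333

ρ_J = max_k |cos(kπ/91)| = cos(π/91) = 0.9994
√(1 − cos²(π/91)) = sin(π/91) ≈ 0.03452.
ω* = 2/(1+0.03452) = 1.9333
At ω = 1.9333 every |λ(B_ω)| = ω−1, so ρ_SOR = 0.9333.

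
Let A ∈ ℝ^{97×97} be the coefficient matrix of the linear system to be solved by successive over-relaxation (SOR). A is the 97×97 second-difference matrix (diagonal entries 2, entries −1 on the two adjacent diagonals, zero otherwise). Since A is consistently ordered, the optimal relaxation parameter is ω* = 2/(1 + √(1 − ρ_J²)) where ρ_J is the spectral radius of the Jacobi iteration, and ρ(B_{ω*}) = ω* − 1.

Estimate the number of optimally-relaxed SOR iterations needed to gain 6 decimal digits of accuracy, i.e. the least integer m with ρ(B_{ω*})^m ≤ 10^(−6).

B_J for the 97×97 system has eigenvalues cos(kπ/98); ρ_J = cos(π/98) = 0.9994862.
√(1 − cos²(π/98)) = sin(π/98) ≈ 0.0320516.
ω* = 2/(1 + 0.0320516) = 2/1.0320516 = 1.9378876.
ρ_SOR = ω* − 1 ≈ 0.9378876.
(0.9378876)^m ≤ 10^{−6}  ⇒  m·ln(0.9378876) ≤ −6·ln10  ⇒  m ≥ 215.446  ⇒  m = 216

m = 216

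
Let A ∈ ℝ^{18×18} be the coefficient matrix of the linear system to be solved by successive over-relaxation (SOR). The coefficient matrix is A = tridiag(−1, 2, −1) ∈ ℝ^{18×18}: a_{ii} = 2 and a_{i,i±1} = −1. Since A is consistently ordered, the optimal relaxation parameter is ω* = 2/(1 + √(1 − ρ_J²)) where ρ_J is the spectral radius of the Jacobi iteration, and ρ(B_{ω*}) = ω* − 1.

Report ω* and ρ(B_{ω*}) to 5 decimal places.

ω* = 1.71734, ρ_SOR = 0.71734

½·tridiag(1,0,1) at n=18: λ_k = cos(kπ/19); max |λ| at k=1 ⇒ ρ_J = cos(π/19) ≈ 0.98636.
√(1−ρ_J²) = |sin(π/19)| = 0.164595
ω* = 2 / (1 + 0.164595) = 2 / 1.164595 ≈ 1.71734.
ρ_SOR = ω* − 1 = 1.71734 − 1 = 0.71734.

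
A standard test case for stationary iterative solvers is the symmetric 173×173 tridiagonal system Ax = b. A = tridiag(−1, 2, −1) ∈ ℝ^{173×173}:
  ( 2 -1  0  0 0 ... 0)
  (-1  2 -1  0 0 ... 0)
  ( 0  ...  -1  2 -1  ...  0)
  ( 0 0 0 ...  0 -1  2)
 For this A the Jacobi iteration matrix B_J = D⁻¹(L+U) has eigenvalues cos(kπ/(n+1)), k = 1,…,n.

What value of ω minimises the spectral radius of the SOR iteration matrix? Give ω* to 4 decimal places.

ω* = 1.9645

spectrum of D⁻¹(L+U) = {cos(kπ/174) : 1≤k≤173}; ρ_J = cos(π/174) = 0.9998.
√(1−ρ_J²) simplifies to sin(π/174) = 0.01805.
ω* = 2 / (1 + 0.01805) = 2 / 1.01805 ≈ 1.9645.
[ρ_SOR] ω* − 1 = 0.9645.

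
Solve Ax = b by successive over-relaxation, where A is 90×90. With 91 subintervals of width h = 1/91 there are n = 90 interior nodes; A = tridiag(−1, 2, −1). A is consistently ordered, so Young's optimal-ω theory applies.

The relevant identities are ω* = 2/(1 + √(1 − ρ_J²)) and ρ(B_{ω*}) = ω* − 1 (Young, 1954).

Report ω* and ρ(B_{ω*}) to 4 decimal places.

½·tridiag(1,0,1) at n=90: λ_k = cos(kπ/91); max |λ| at k=1 ⇒ ρ_J = cos(π/91) ≈ 0.9994.
1 − cos²(π/91) = sin²(π/91) ⇒ √(1−ρ_J²) = sin(π/91) = 0.03452.
ω* = 2/(1 + 0.03452) = 2/1.03452 = 1.9333.
ρ_SOR = ω* − 1 ≈ 0.9333.

ω* = 1.9333, ρ_SOR = 0.9333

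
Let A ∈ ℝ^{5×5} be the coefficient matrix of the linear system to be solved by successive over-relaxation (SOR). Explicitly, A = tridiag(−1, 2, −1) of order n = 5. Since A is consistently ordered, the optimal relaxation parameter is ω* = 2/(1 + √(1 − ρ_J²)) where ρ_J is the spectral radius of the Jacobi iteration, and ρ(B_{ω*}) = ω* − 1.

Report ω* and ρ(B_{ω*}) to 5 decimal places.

ω* = 1.33333, ρ_SOR = 0.33333

B_J for the 5×5 system has eigenvalues cos(kπ/6); ρ_J = cos(π/6) = 0.86603.
1 − cos²(π/6) = sin²(π/6) ⇒ √(1−ρ_J²) = sin(π/6) = 0.500000.
[ω*] 2 ÷ (1 + 0.500000) = 2 ÷ 1.500000 = 1.33333.
Hence ρ(B_{ω*}) = 1.33333 − 1 = 0.33333.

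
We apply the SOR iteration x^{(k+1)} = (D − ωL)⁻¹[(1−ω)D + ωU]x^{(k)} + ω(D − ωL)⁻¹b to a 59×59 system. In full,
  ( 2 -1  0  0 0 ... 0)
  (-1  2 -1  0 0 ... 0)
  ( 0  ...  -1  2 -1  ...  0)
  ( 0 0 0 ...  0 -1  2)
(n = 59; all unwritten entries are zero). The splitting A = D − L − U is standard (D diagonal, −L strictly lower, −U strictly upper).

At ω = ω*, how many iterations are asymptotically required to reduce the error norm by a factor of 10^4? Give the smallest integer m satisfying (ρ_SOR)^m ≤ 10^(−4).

ρ_J = max_k |cos(kπ/60)| = cos(π/60) = 0.9986295
√(1−ρ_J²) = |sin(π/60)| = 0.0523360
[ω*] 2 ÷ (1 + 0.0523360) = 2 ÷ 1.0523360 = 1.9005337.
ρ_SOR = ω* − 1 ≈ 0.9005337.
(0.9005337)^m ≤ 10^{−4}  ⇒  m·ln(0.9005337) ≤ −4·ln10  ⇒  m ≥ 87.912  ⇒  m = 88

m = 88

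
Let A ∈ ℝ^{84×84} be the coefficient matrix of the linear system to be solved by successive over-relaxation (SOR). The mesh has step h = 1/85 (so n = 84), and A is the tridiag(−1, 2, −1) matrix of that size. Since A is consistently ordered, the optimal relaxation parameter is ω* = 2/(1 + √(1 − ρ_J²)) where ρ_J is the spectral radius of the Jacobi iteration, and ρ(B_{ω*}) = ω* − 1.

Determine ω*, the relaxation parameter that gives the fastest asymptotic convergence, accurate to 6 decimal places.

With n=84, ρ(Jacobi) = cos(π/85) = 0.999317.
√(1−ρ_J²) simplifies to sin(π/85) = 0.0369515.
ω* = 2 / (1 + 0.0369515) = 2 / 1.0369515 ≈ 1.928731.
At ω = 1.928731 every |λ(B_ω)| = ω−1, so ρ_SOR = 0.928731.

ω* = 1.928731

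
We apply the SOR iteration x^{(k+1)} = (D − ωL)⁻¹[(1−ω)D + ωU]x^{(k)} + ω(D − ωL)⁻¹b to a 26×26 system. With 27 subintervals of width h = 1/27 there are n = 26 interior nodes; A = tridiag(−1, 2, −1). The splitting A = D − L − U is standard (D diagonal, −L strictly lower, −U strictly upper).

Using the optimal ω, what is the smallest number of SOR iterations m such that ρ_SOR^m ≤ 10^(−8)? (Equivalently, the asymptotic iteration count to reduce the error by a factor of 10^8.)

m = 79

With n=26, ρ(Jacobi) = cos(π/27) = 0.9932384.
1 − cos²(π/27) = sin²(π/27) ⇒ √(1−ρ_J²) = sin(π/27) = 0.1160929.
ω* = 2/(1 + 0.1160929) = 2/1.1160929 = 1.7919655.
ρ_SOR = ω* − 1 = 1.7919655 − 1 = 0.7919655.
For 8 digits: m = 8·ln10 / (−ln 0.7919655) = 18.4207/0.233237 = 78.978; round up → m = 79.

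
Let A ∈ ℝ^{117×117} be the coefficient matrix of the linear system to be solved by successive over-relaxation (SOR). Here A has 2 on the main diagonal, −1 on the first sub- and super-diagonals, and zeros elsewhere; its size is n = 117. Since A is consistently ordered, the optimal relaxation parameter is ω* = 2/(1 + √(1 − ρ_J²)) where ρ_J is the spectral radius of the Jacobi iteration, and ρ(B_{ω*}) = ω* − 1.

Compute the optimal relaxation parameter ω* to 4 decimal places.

½·tridiag(1,0,1) at n=117: λ_k = cos(kπ/118); max |λ| at k=1 ⇒ ρ_J = cos(π/118) ≈ 0.9996.
√(1−ρ_J²) simplifies to sin(π/118) = 0.02662.
Then 2/(1+√(1−ρ_J²)) = 2/(1+0.02662); ω* = 2/1.02662 = 1.9481.
and ρ(B_{ω*}) = 1.9481 − 1 = 0.9481.

ω* = 1.9481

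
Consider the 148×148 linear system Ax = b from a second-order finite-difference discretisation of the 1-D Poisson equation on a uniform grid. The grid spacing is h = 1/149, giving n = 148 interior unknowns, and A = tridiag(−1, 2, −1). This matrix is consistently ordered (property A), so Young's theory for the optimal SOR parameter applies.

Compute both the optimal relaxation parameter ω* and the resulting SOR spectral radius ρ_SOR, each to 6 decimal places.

[ρ_J] n=148: ρ(B_J) = cos(π/(n+1)) = cos(π/149) = 0.999778.
1 − cos²(π/149) = sin²(π/149) ⇒ √(1−ρ_J²) = sin(π/149) = 0.0210830.
[ω*] 2 ÷ (1 + 0.0210830) = 2 ÷ 1.0210830 = 1.958705.
ρ_SOR = ω* − 1 = 1.958705 − 1 = 0.958705.

ω* = 1.958705, ρ_SOR = 0.958705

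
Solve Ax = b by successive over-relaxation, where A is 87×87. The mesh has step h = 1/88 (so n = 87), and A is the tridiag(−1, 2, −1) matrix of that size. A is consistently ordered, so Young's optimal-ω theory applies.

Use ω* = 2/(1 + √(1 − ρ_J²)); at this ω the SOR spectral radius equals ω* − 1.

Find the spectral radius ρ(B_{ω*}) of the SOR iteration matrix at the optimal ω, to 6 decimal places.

ρ_SOR = 0.931075

spectrum of D⁻¹(L+U) = {cos(kπ/88) : 1≤k≤87}; ρ_J = cos(π/88) = 0.999363.
root = sin(π/88) = 0.0356923  (since 1−cos² = sin²).
Young: ω* = 2/(1+√(1−ρ_J²)) = 2/(1+0.0356923) = 2/1.0356923 = 1.931075.
ρ_SOR = ω* − 1 = 1.931075 − 1 = 0.931075.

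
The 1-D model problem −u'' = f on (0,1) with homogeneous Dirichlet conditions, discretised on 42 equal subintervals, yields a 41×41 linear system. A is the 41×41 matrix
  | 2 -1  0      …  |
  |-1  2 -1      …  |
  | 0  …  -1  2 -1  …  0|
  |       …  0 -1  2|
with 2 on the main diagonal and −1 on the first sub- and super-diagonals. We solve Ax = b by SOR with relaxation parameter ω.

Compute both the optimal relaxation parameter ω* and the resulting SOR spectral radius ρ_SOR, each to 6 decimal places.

n=41: λ(B_J) = 1 − λ(A)/2 = cos(kπ/42); k=1 gives ρ_J = 0.997204.
1 − cos²(π/42) = sin²(π/42) ⇒ √(1−ρ_J²) = sin(π/42) = 0.0747301.
So ω* = 2/1.0747301 = 1.860932 (Young).
ρ(B_{ω*}) = ω*−1 = 0.860932

ω* = 1.860932, ρ_SOR = 0.860932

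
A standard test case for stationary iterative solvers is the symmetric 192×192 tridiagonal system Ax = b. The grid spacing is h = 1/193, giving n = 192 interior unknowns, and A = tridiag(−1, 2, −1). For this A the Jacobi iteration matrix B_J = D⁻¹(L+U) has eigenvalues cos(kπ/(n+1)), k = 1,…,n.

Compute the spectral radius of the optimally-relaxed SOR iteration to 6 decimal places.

ρ_SOR = 0.967967

ρ_J = max_k |cos(kπ/193)| = cos(π/193) = 0.999868
√(1−ρ_J²) simplifies to sin(π/193) = 0.0162770.
ω* = 2/(1+0.0162770) = 1.967967
Hence ρ(B_{ω*}) = 1.967967 − 1 = 0.967967.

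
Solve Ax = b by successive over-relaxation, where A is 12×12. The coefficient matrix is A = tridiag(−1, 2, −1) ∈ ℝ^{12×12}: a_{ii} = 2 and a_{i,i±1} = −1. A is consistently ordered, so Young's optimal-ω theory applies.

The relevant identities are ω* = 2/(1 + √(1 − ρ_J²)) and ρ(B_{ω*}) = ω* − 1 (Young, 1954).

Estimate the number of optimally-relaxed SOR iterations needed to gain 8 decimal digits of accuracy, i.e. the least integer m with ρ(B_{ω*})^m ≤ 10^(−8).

m = 38

n=12: λ(B_J) = 1 − λ(A)/2 = cos(kπ/13); k=1 gives ρ_J = 0.9709418.
1 − cos²(π/13) = sin²(π/13) ⇒ √(1−ρ_J²) = sin(π/13) = 0.2393157.
[ω*] 2 ÷ (1 + 0.2393157) = 2 ÷ 1.2393157 = 1.6137938.
ρ(B_{ω*}) = ω*−1 = 0.6137938
(0.6137938)^m ≤ 10^{−8}  ⇒  m·ln(0.6137938) ≤ −8·ln10  ⇒  m ≥ 37.740  ⇒  m = 38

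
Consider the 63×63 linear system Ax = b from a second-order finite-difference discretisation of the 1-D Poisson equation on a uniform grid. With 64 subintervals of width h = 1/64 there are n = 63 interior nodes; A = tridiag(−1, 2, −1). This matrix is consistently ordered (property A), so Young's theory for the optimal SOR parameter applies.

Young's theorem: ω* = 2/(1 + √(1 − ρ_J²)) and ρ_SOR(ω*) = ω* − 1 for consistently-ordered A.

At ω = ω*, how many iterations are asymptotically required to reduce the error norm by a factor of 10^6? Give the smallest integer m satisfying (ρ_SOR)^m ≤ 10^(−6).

B_J for the 63×63 system has eigenvalues cos(kπ/64); ρ_J = cos(π/64) = 0.9987955.
1 − cos²(π/64) = sin²(π/64) ⇒ √(1−ρ_J²) = sin(π/64) = 0.0490677.
ω* = 2/(1+0.0490677) = 1.9064547
At ω = 1.9064547 every |λ(B_ω)| = ω−1, so ρ_SOR = 0.9064547.
6·ln10 = 13.8155; −ln(0.9064547) = 0.0982142; m = ⌈13.8155/0.0982142⌉ = ⌈140.667⌉ = 141.

m = 141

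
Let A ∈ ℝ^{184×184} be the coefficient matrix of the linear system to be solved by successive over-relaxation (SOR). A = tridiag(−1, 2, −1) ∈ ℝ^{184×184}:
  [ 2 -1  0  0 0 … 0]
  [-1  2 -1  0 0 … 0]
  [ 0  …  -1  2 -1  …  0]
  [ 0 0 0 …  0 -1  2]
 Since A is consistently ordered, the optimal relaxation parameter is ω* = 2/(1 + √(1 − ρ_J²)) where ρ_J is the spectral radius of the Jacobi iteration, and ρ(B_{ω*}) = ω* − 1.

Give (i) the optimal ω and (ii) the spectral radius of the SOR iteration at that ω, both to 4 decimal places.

½·tridiag(1,0,1) at n=184: λ_k = cos(kπ/185); max |λ| at k=1 ⇒ ρ_J = cos(π/185) ≈ 0.9999.
1 − cos²(π/185) = sin²(π/185) ⇒ √(1−ρ_J²) = sin(π/185) = 0.01698.
Young: ω* = 2/(1+√(1−ρ_J²)) = 2/(1+0.01698) = 2/1.01698 = 1.9666.
ρ_SOR = ω* − 1 = 1.9666 − 1 = 0.9666.

ω* = 1.9666, ρ_SOR = 0.9666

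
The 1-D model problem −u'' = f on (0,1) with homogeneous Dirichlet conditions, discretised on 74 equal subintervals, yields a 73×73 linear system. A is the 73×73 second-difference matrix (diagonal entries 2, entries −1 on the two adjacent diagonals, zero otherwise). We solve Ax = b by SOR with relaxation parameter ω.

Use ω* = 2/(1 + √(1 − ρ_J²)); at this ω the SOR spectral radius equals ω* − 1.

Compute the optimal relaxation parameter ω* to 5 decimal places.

B_J for the 73×73 system has eigenvalues cos(kπ/74); ρ_J = cos(π/74) = 0.99910.
√(1−ρ_J²) simplifies to sin(π/74) = 0.042441.
ω* = 2 / (1 + 0.042441) = 2 / 1.042441 ≈ 1.91857.
ρ(B_{ω*}) = ω*−1 = 0.91857

ω* = 1.91857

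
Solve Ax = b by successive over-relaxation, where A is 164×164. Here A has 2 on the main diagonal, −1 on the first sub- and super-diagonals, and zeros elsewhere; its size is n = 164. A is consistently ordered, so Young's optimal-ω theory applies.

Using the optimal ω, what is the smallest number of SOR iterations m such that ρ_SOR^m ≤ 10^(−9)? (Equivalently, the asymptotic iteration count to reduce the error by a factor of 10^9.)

m = 545

B_J for the 164×164 system has eigenvalues cos(kπ/165); ρ_J = cos(π/165) = 0.9998187.
root = sin(π/165) = 0.0190388  (since 1−cos² = sin²).
So ω* = 2/1.0190388 = 1.9626338 (Young).
ρ(B_{ω*}) = ω*−1 = 0.9626338
ρ_SOR^m ≤ 10^(−9) ⇔ m ≥ 9·ln10/(−ln 0.9626338) = 20.7233/0.0380822 = 544.173; m = ⌈544.173⌉ = 545.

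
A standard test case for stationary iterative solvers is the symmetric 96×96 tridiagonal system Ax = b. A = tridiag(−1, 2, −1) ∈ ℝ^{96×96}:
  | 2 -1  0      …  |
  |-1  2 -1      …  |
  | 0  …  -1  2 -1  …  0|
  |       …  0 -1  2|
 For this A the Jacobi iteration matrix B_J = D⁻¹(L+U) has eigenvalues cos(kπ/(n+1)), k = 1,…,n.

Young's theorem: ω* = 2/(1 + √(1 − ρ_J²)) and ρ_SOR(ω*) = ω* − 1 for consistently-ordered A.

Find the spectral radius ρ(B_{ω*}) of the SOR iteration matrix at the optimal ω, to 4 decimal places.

[ρ_J] n=96: ρ(B_J) = cos(π/(n+1)) = cos(π/97) = 0.9995.
1 − cos²(π/97) = sin²(π/97) ⇒ √(1−ρ_J²) = sin(π/97) = 0.03238.
ω* = 2 / (1 + 0.03238) = 2 / 1.03238 ≈ 1.9373.
and ρ(B_{ω*}) = 1.9373 − 1 = 0.9373.

ρ_SOR = 0.9373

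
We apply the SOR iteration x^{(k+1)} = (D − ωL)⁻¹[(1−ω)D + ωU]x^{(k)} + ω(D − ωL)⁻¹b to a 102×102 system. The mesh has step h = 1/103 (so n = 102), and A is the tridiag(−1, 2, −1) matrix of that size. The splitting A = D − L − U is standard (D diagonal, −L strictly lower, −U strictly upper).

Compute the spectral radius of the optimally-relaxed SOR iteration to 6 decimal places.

½·tridiag(1,0,1) at n=102: λ_k = cos(kπ/103); max |λ| at k=1 ⇒ ρ_J = cos(π/103) ≈ 0.999535.
√(1−ρ_J²) = |sin(π/103)| = 0.0304962
Young: ω* = 2/(1+√(1−ρ_J²)) = 2/(1+0.0304962) = 2/1.0304962 = 1.940813.
Hence ρ(B_{ω*}) = 1.940813 − 1 = 0.940813.

ρ_SOR = 0.940813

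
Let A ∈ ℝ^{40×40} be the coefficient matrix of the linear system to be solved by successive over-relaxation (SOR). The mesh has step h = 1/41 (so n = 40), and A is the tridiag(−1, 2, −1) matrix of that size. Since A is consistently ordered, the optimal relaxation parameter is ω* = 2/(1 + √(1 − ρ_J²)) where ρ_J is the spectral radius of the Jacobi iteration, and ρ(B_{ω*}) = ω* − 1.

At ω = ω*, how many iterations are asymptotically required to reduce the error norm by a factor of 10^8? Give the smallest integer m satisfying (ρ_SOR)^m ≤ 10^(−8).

m = 121

spectrum of D⁻¹(L+U) = {cos(kπ/41) : 1≤k≤40}; ρ_J = cos(π/41) = 0.9970658.
√(1 − cos²(π/41)) = sin(π/41) ≈ 0.0765493.
ω* = 2 / (1 + 0.0765493) = 2 / 1.0765493 ≈ 1.8577877.
ρ_SOR = ω* − 1 = 1.8577877 − 1 = 0.8577877.
(0.8577877)^m ≤ 10^{−8}  ⇒  m·ln(0.8577877) ≤ −8·ln10  ⇒  m ≥ 120.084  ⇒  m = 121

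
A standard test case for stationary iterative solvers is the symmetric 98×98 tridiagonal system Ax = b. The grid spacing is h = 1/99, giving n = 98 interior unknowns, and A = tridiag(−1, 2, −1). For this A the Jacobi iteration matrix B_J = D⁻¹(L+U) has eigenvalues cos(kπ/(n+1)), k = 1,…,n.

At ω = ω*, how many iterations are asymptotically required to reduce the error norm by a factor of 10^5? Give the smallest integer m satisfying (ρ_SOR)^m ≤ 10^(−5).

½·tridiag(1,0,1) at n=98: λ_k = cos(kπ/99); max |λ| at k=1 ⇒ ρ_J = cos(π/99) ≈ 0.9994965.
root = sin(π/99) = 0.0317279  (since 1−cos² = sin²).
ω* = 2 / (1 + 0.0317279) = 2 / 1.0317279 ≈ 1.9384956.
ρ_SOR = ω* − 1 = 1.9384956 − 1 = 0.9384956.
ρ_SOR^m ≤ 10^(−5) ⇔ m ≥ 5·ln10/(−ln 0.9384956) = 11.5129/0.0634771 = 181.371; m = ⌈181.371⌉ = 182.

m = 182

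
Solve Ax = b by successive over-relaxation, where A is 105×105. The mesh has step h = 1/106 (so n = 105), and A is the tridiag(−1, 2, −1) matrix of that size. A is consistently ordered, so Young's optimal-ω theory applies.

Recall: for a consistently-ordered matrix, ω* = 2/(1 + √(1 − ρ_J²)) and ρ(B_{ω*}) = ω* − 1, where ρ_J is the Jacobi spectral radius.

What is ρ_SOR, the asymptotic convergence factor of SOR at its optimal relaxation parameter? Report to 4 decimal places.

ρ_SOR = 0.9424

n=105: λ(B_J) = 1 − λ(A)/2 = cos(kπ/106); k=1 gives ρ_J = 0.9996.
√(1 − cos²(π/106)) = sin(π/106) ≈ 0.02963.
[ω*] 2 ÷ (1 + 0.02963) = 2 ÷ 1.02963 = 1.9424.
ρ_SOR = ω* − 1 ≈ 0.9424.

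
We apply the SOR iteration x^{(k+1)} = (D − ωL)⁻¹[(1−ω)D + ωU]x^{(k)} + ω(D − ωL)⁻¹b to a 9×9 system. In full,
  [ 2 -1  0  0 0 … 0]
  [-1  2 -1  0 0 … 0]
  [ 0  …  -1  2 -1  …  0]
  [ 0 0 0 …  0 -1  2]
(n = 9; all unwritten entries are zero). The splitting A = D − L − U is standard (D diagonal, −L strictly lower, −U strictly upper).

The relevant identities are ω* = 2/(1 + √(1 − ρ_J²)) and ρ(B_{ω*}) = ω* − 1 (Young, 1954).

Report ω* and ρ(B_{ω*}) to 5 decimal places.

B_J for the 9×9 system has eigenvalues cos(kπ/10); ρ_J = cos(π/10) = 0.95106.
√(1 − cos²(π/10)) = sin(π/10) ≈ 0.309017.
ω* = 2/(1 + 0.309017) = 2/1.309017 = 1.52786.
ρ(B_{ω*}) = ω*−1 = 0.52786

ω* = 1.52786, ρ_SOR = 0.52786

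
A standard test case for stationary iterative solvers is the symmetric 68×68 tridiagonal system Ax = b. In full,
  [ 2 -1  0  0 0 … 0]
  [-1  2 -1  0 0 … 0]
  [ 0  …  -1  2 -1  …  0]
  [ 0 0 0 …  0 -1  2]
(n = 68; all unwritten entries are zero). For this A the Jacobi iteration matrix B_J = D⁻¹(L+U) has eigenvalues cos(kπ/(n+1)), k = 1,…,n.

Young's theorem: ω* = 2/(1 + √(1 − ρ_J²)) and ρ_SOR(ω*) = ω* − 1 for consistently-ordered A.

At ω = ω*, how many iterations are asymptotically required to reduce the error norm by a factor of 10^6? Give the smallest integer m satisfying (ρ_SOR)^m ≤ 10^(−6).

n=68: λ(B_J) = 1 − λ(A)/2 = cos(kπ/69); k=1 gives ρ_J = 0.9989637.
√(1−ρ_J²) = |sin(π/69)| = 0.0455146
Then 2/(1+√(1−ρ_J²)) = 2/(1+0.0455146); ω* = 2/1.0455146 = 1.9129336.
ρ(B_{ω*}) = ω*−1 = 0.9129336
m ≥ 6·ln10 / (−ln 0.9129336) = 151.665; smallest integer m = 152.

m = 152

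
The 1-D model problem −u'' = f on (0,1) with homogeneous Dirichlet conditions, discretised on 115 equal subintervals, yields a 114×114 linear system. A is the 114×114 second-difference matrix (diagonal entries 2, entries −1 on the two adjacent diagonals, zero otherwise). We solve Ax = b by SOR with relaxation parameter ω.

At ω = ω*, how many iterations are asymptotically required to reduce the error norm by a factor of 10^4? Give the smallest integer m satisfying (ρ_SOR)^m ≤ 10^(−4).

½·tridiag(1,0,1) at n=114: λ_k = cos(kπ/115); max |λ| at k=1 ⇒ ρ_J = cos(π/115) ≈ 0.9996269.
root = sin(π/115) = 0.0273148  (since 1−cos² = sin²).
ω* = 2/(1 + 0.0273148) = 2/1.0273148 = 1.9468229.
ρ_SOR = ω* − 1 = 1.9468229 − 1 = 0.9468229.
Need (0.9468229)^m ≤ 10^(−4): m ≥ 4·ln10/|ln 0.9468229| = 9.21034/0.0546432 = 168.554 ⇒ m = 169.

m = 169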